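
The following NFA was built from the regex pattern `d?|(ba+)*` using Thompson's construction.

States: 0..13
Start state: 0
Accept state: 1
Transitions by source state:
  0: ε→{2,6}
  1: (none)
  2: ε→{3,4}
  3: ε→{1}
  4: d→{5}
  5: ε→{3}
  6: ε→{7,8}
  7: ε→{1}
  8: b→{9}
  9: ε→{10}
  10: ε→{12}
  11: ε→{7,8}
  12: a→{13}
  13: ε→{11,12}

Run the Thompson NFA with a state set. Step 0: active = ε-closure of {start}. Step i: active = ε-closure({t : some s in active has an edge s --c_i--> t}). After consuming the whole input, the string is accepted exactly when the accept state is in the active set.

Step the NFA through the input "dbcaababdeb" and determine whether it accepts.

S₀ = ε-closure({0}) = {0,1,2,3,4,6,7,8}
'd' @ 1: {1,3,5}  ✓accept
'b' @ 2: {}  — no active states
rest 'caababdeb' ignored (set empty)
after full input: {}  (accept=1 not in)

Answer: REJECT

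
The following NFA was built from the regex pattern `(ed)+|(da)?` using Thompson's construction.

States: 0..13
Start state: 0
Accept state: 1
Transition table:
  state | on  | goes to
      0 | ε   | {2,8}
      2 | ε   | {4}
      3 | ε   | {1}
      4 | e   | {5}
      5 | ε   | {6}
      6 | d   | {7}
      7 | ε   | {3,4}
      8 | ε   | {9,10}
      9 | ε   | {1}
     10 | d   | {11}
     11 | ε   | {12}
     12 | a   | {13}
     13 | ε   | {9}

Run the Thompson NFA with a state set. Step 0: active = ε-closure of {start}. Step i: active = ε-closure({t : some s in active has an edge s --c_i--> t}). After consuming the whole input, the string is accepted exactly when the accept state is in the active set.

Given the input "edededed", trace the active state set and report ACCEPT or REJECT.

initial (ε-close {0}): {0,1,2,4,8,9,10}
'e' @ 1: {5,6}
'd' @ 2: {1,3,4,7}  ✓accept
'e' @ 3: {5,6}
'd' @ 4: {1,3,4,7}  ✓accept
'e' @ 5: {5,6}
'd' @ 6: {1,3,4,7}  ✓accept
'e' @ 7: {5,6}
'd' @ 8: {1,3,4,7}  ✓accept
end set {1,3,4,7} — state 1 in

Answer: ACCEPT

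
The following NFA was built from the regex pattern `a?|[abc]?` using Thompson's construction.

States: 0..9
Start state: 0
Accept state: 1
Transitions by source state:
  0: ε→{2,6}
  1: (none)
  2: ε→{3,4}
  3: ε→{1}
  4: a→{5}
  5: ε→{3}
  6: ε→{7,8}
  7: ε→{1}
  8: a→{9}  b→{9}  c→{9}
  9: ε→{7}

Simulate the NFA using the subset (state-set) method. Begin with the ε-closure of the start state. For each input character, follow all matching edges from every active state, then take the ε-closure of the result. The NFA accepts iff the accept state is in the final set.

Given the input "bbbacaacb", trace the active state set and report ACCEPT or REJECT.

S₀ = ε-closure({0}) = {0,1,2,3,4,6,7,8}
'b' @ 1: {1,7,9}  ✓accept
'b' @ 2: {}  — state set empty
rest 'bacaacb' ignored (set empty)
after full input: {}  (accept=1 not in)

Answer: REJECT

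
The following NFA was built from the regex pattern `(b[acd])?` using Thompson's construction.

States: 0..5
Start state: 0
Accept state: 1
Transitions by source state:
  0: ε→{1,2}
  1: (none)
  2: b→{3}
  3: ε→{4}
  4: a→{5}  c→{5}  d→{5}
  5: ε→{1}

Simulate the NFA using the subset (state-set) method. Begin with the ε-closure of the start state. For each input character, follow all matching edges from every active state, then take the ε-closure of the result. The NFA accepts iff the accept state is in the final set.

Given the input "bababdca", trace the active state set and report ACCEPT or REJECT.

S₀ = ε-closure({0}) = {0,1,2}
'b' @ 1: {3,4}
'a' @ 2: {1,5}  (accept∈set)
'b' @ 3: {}  — no active states
rest 'abdca' ignored (set empty)
end set {} — state 1 not in

Answer: REJECT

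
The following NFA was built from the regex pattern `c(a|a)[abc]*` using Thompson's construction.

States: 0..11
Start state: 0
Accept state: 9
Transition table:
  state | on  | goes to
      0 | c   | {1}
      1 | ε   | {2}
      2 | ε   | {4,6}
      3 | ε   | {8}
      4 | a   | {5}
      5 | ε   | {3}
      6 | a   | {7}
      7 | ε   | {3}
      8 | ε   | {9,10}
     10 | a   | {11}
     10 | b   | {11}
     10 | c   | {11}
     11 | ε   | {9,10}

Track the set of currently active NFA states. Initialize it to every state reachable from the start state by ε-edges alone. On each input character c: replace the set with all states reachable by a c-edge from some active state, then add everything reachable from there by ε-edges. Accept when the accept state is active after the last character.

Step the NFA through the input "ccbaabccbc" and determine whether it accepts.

S₀ = ε-closure({0}) = {0}
'c' @ 1: {1,2,4,6}
'c' @ 2: {}  — no active states
rest 'baabccbc' ignored (set empty)
final: {}; accept 9 not in set

Answer: REJECT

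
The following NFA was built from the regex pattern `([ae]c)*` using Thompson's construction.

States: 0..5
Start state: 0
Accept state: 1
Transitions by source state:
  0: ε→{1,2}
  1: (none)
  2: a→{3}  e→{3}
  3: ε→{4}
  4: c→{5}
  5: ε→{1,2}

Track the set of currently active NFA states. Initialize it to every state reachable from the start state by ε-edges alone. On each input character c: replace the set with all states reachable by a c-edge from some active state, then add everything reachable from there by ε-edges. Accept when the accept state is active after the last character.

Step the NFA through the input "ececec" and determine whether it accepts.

Answer: ACCEPT

Trace:
S₀ = ε-closure({0}) = {0,1,2}
'e' @ 1: {3,4}
'c' @ 2: {1,2,5}  [accepting]
'e' @ 3: {3,4}
'c' @ 4: {1,2,5}  [accepting]
'e' @ 5: {3,4}
'c' @ 6: {1,2,5}  [accepting]
after full input: {1,2,5}  (accept=1 in)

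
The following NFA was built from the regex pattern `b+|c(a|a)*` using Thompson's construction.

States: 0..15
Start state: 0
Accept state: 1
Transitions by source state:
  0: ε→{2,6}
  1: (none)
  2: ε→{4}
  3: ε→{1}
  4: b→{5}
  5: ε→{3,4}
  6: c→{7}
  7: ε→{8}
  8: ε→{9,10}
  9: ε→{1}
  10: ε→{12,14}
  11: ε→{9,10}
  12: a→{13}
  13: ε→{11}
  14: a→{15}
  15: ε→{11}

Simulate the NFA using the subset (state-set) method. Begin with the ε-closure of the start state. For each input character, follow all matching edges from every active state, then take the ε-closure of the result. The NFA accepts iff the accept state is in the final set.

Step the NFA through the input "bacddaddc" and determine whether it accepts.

initial (ε-close {0}): {0,2,4,6}
'b' @ 1: {1,3,4,5}  ✓accept
'a' @ 2: {}  — no active states
rest 'cddaddc' ignored (set empty)
after full input: {}  (accept=1 not in)

Answer: REJECT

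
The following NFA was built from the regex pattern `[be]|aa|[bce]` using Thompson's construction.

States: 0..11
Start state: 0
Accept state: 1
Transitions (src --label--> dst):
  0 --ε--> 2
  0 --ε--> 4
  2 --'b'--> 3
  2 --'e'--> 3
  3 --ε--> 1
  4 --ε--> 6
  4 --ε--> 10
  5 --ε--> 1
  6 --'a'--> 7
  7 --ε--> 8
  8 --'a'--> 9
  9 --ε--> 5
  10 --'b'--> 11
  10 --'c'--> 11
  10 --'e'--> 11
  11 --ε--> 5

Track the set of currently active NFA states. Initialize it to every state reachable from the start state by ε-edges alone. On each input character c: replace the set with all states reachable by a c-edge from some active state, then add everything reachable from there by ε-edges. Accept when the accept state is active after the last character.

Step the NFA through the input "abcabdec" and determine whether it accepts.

start: ε-closure({0}) = {0,2,4,6,10}
'a' @ 1: {7,8}
'b' @ 2: {}  — no active states
rest 'cabdec' ignored (set empty)
final: {}; accept 1 not in set

Answer: REJECT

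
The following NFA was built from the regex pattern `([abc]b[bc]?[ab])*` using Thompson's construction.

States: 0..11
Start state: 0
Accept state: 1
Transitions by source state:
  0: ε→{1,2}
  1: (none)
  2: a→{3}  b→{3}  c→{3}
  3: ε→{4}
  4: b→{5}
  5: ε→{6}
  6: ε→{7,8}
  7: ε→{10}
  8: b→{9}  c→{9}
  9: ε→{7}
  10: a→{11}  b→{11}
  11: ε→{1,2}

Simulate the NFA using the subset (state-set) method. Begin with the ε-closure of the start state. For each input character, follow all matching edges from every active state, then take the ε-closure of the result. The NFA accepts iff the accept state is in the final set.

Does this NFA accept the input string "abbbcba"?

Answer: ACCEPT

Trace:
S₀ = ε-closure({0}) = {0,1,2}
'a' @ 1: {3,4}
'b' @ 2: {5,6,7,8,10}
'b' @ 3: {1,2,7,9,10,11}  (accept∈set)
'b' @ 4: {1,2,3,4,11}  (accept∈set)
'c' @ 5: {3,4}
'b' @ 6: {5,6,7,8,10}
'a' @ 7: {1,2,11}  (accept∈set)
after full input: {1,2,11}  (accept=1 in)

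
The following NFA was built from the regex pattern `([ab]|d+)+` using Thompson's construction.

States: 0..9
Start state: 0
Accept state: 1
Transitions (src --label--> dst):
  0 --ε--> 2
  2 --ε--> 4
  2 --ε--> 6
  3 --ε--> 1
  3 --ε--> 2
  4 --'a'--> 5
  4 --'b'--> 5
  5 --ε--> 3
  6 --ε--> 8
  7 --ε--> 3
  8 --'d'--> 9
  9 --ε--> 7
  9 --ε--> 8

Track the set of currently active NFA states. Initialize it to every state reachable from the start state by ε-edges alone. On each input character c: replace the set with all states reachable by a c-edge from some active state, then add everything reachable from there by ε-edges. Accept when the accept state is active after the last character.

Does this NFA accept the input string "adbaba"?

Answer: ACCEPT

Derivation:
start: ε-closure({0}) = {0,2,4,6,8}
'a' @ 1: {1,2,3,4,5,6,8}  (accept∈set)
'd' @ 2: {1,2,3,4,6,7,8,9}  (accept∈set)
'b' @ 3: {1,2,3,4,5,6,8}  (accept∈set)
'a' @ 4: {1,2,3,4,5,6,8}  (accept∈set)
'b' @ 5: {1,2,3,4,5,6,8}  (accept∈set)
'a' @ 6: {1,2,3,4,5,6,8}  (accept∈set)
after full input: {1,2,3,4,5,6,8}  (accept=1 in)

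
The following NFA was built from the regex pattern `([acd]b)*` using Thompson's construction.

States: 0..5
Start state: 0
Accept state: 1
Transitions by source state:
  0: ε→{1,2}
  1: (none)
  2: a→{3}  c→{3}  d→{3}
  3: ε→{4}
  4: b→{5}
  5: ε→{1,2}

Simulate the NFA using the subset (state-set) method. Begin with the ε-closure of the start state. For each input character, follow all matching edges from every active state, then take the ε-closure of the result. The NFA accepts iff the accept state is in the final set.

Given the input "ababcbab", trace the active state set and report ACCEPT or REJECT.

initial (ε-close {0}): {0,1,2}
'a' @ 1: {3,4}
'b' @ 2: {1,2,5}  ✓accept
'a' @ 3: {3,4}
'b' @ 4: {1,2,5}  ✓accept
'c' @ 5: {3,4}
'b' @ 6: {1,2,5}  ✓accept
'a' @ 7: {3,4}
'b' @ 8: {1,2,5}  ✓accept
final: {1,2,5}; accept 1 in set

Answer: ACCEPT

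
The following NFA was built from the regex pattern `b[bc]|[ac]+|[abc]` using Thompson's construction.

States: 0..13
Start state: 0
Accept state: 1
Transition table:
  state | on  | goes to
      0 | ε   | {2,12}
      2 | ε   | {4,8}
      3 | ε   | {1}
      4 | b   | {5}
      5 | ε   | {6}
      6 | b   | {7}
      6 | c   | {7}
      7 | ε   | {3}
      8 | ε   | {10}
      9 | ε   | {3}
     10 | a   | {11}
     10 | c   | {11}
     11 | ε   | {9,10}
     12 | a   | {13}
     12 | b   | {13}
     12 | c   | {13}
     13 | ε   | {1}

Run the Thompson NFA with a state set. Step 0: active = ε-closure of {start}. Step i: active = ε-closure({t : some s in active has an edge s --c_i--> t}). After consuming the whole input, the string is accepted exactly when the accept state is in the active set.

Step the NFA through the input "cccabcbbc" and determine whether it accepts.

Answer: REJECT

Trace:
S₀ = ε-closure({0}) = {0,2,4,8,10,12}
'c' @ 1: {1,3,9,10,11,13}  (accept∈set)
'c' @ 2: {1,3,9,10,11}  (accept∈set)
'c' @ 3: {1,3,9,10,11}  (accept∈set)
'a' @ 4: {1,3,9,10,11}  (accept∈set)
'b' @ 5: {}  — dead — no transitions
rest 'cbbc' ignored (set empty)
final: {}; accept 1 not in set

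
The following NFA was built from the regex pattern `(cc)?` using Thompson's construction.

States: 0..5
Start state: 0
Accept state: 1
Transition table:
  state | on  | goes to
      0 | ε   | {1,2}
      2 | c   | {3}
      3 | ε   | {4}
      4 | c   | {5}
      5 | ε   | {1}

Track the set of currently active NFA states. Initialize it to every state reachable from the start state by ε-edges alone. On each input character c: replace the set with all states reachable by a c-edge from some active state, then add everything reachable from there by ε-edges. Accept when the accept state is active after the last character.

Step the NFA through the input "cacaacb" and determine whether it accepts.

Answer: REJECT

Derivation:
S₀ = ε-closure({0}) = {0,1,2}
'c' @ 1: {3,4}
'a' @ 2: {}  — no active states
rest 'caacb' ignored (set empty)
after full input: {}  (accept=1 not in)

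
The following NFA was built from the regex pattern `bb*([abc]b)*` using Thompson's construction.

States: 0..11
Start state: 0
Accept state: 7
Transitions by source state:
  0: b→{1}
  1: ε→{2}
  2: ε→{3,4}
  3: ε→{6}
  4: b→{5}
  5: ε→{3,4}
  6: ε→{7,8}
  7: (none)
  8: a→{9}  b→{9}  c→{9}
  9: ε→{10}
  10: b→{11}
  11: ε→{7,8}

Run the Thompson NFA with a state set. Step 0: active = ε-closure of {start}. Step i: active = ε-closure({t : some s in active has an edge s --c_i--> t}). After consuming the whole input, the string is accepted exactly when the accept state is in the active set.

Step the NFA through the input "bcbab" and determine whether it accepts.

Answer: ACCEPT

Trace:
initial (ε-close {0}): {0}
'b' @ 1: {1,2,3,4,6,7,8}  [accepting]
'c' @ 2: {9,10}
'b' @ 3: {7,8,11}  [accepting]
'a' @ 4: {9,10}
'b' @ 5: {7,8,11}  [accepting]
end set {7,8,11} — state 7 in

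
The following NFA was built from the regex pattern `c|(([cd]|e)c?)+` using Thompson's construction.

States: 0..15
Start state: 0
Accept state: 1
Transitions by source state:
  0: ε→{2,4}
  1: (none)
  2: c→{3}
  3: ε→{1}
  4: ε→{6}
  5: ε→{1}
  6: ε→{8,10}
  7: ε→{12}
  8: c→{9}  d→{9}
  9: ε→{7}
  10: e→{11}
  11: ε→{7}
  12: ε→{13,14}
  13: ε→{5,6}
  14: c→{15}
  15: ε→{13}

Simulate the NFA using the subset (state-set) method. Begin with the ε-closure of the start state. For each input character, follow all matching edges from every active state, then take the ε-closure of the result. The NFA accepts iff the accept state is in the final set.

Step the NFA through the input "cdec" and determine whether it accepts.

Answer: ACCEPT

Derivation:
S₀ = ε-closure({0}) = {0,2,4,6,8,10}
'c' @ 1: {1,3,5,6,7,8,9,10,12,13,14}  ✓accept
'd' @ 2: {1,5,6,7,8,9,10,12,13,14}  ✓accept
'e' @ 3: {1,5,6,7,8,10,11,12,13,14}  ✓accept
'c' @ 4: {1,5,6,7,8,9,10,12,13,14,15}  ✓accept
end set {1,5,6,7,8,9,10,12,13,14,15} — state 1 in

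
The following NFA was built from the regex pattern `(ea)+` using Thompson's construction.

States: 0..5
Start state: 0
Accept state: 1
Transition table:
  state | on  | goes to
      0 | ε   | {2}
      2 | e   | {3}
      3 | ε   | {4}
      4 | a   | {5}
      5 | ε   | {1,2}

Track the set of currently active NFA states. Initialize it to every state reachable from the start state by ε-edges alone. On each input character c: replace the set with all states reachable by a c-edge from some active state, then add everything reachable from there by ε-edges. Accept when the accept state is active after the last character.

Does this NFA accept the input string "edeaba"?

Answer: REJECT

Derivation:
S₀ = ε-closure({0}) = {0,2}
'e' @ 1: {3,4}
'd' @ 2: {}  — no active states
rest 'eaba' ignored (set empty)
after full input: {}  (accept=1 not in)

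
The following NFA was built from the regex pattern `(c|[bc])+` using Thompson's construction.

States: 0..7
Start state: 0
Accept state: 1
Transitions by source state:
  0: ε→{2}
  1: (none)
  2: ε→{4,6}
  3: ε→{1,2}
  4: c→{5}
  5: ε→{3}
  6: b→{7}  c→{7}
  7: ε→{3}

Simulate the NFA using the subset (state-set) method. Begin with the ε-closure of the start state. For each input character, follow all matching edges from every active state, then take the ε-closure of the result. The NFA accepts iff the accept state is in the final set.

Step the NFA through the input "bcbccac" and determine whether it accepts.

start: ε-closure({0}) = {0,2,4,6}
'b' @ 1: {1,2,3,4,6,7}  (accept∈set)
'c' @ 2: {1,2,3,4,5,6,7}  (accept∈set)
'b' @ 3: {1,2,3,4,6,7}  (accept∈set)
'c' @ 4: {1,2,3,4,5,6,7}  (accept∈set)
'c' @ 5: {1,2,3,4,5,6,7}  (accept∈set)
'a' @ 6: {}  — no active states
rest 'c' ignored (set empty)
end set {} — state 1 not in

Answer: REJECT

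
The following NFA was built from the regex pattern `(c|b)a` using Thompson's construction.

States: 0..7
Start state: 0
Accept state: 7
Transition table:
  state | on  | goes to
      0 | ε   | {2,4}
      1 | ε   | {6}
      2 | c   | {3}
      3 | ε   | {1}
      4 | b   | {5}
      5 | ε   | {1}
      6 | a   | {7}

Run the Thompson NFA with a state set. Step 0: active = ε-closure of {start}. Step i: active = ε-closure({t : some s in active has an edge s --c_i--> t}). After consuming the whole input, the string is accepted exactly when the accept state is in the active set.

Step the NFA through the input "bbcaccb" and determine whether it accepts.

Answer: REJECT

Steps:
S₀ = ε-closure({0}) = {0,2,4}
'b' @ 1: {1,5,6}
'b' @ 2: {}  — dead — no transitions
rest 'caccb' ignored (set empty)
after full input: {}  (accept=7 not in)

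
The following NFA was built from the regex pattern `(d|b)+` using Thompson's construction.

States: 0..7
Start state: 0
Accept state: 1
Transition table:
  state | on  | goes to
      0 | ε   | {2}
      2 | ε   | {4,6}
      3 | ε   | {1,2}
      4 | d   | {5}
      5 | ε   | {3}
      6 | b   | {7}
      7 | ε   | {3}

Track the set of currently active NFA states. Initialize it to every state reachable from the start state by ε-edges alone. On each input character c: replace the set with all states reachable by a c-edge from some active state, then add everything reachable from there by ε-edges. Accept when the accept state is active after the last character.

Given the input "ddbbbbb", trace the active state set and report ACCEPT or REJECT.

initial (ε-close {0}): {0,2,4,6}
'd' @ 1: {1,2,3,4,5,6}  ✓accept
'd' @ 2: {1,2,3,4,5,6}  ✓accept
'b' @ 3: {1,2,3,4,6,7}  ✓accept
'b' @ 4: {1,2,3,4,6,7}  ✓accept
'b' @ 5: {1,2,3,4,6,7}  ✓accept
'b' @ 6: {1,2,3,4,6,7}  ✓accept
'b' @ 7: {1,2,3,4,6,7}  ✓accept
final: {1,2,3,4,6,7}; accept 1 in set

Answer: ACCEPT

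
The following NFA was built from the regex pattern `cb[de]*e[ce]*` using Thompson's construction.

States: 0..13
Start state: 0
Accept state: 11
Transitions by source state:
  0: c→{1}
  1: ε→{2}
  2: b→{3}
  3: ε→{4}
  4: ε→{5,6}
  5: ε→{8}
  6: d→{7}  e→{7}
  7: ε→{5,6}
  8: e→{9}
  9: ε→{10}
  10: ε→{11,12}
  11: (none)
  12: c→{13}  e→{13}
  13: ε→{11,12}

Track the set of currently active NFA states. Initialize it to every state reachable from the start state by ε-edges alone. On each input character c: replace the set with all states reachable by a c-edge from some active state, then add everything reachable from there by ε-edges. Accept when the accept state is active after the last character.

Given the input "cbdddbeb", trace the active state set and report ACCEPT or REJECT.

start: ε-closure({0}) = {0}
'c' @ 1: {1,2}
'b' @ 2: {3,4,5,6,8}
'd' @ 3: {5,6,7,8}
'd' @ 4: {5,6,7,8}
'd' @ 5: {5,6,7,8}
'b' @ 6: {}  — no active states
rest 'eb' ignored (set empty)
final: {}; accept 11 not in set

Answer: REJECT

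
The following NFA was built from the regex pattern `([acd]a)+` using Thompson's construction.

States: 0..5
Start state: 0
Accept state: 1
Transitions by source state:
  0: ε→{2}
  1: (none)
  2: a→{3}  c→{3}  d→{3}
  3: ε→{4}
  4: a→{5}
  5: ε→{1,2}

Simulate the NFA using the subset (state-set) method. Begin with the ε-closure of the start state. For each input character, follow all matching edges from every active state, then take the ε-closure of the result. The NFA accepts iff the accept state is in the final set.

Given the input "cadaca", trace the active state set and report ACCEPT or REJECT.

start: ε-closure({0}) = {0,2}
'c' @ 1: {3,4}
'a' @ 2: {1,2,5}  (accept∈set)
'd' @ 3: {3,4}
'a' @ 4: {1,2,5}  (accept∈set)
'c' @ 5: {3,4}
'a' @ 6: {1,2,5}  (accept∈set)
end set {1,2,5} — state 1 in

Answer: ACCEPT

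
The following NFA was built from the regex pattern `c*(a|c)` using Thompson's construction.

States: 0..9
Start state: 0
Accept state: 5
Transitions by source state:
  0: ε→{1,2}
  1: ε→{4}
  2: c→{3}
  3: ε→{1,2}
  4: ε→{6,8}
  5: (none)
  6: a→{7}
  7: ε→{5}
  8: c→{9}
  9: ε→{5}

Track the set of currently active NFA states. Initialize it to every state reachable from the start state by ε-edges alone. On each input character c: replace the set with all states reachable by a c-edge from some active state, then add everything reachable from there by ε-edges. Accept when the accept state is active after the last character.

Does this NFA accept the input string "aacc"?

initial (ε-close {0}): {0,1,2,4,6,8}
'a' @ 1: {5,7}  [accepting]
'a' @ 2: {}  — dead — no transitions
rest 'cc' ignored (set empty)
after full input: {}  (accept=5 not in)

Answer: REJECT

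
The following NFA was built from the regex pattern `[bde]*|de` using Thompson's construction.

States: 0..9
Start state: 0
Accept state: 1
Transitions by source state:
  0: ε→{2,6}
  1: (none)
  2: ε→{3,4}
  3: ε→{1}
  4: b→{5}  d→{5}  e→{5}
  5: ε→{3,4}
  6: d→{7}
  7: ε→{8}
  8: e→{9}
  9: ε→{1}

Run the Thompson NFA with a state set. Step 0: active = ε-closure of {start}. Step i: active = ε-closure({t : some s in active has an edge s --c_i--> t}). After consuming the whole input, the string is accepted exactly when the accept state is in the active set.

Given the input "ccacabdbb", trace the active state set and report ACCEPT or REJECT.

Answer: REJECT

Steps:
start: ε-closure({0}) = {0,1,2,3,4,6}
'c' @ 1: {}  — state set empty
rest 'cacabdbb' ignored (set empty)
after full input: {}  (accept=1 not in)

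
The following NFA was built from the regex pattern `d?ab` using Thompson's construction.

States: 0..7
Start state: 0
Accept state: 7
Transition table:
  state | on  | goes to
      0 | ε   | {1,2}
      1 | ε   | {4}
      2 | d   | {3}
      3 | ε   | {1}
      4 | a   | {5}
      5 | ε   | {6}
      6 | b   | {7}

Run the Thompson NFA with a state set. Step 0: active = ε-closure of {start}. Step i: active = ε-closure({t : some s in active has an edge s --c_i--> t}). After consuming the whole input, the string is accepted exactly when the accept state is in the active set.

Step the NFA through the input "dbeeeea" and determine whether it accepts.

Answer: REJECT

Derivation:
S₀ = ε-closure({0}) = {0,1,2,4}
'd' @ 1: {1,3,4}
'b' @ 2: {}  — no active states
rest 'eeeea' ignored (set empty)
final: {}; accept 7 not in set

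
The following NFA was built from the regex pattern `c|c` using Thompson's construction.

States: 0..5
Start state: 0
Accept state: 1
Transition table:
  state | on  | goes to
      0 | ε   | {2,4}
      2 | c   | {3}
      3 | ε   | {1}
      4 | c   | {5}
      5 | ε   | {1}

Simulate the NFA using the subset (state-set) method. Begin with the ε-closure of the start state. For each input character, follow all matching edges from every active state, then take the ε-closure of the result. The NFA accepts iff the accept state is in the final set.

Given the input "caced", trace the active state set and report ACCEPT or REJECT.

Answer: REJECT

Derivation:
initial (ε-close {0}): {0,2,4}
'c' @ 1: {1,3,5}  ✓accept
'a' @ 2: {}  — state set empty
rest 'ced' ignored (set empty)
after full input: {}  (accept=1 not in)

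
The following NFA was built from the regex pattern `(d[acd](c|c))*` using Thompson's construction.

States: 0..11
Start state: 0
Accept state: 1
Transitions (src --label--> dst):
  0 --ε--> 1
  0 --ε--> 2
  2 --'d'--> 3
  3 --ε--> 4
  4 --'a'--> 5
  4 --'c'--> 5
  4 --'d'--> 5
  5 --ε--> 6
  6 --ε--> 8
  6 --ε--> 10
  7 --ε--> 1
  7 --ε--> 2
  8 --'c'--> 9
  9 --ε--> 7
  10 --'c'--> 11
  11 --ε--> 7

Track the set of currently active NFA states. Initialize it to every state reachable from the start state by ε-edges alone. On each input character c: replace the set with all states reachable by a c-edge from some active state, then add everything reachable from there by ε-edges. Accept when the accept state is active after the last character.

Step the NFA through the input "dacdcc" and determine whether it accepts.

start: ε-closure({0}) = {0,1,2}
'd' @ 1: {3,4}
'a' @ 2: {5,6,8,10}
'c' @ 3: {1,2,7,9,11}  [accepting]
'd' @ 4: {3,4}
'c' @ 5: {5,6,8,10}
'c' @ 6: {1,2,7,9,11}  [accepting]
end set {1,2,7,9,11} — state 1 in

Answer: ACCEPT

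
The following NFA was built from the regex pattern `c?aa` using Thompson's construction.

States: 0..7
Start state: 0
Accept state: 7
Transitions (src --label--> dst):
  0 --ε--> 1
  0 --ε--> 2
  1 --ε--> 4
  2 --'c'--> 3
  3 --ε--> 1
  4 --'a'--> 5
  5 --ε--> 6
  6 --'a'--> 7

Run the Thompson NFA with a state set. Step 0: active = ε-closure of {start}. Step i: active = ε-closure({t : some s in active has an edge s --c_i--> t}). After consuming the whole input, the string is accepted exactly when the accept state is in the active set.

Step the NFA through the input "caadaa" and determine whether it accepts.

Answer: REJECT

Derivation:
start: ε-closure({0}) = {0,1,2,4}
'c' @ 1: {1,3,4}
'a' @ 2: {5,6}
'a' @ 3: {7}  [accepting]
'd' @ 4: {}  — no active states
rest 'aa' ignored (set empty)
after full input: {}  (accept=7 not in)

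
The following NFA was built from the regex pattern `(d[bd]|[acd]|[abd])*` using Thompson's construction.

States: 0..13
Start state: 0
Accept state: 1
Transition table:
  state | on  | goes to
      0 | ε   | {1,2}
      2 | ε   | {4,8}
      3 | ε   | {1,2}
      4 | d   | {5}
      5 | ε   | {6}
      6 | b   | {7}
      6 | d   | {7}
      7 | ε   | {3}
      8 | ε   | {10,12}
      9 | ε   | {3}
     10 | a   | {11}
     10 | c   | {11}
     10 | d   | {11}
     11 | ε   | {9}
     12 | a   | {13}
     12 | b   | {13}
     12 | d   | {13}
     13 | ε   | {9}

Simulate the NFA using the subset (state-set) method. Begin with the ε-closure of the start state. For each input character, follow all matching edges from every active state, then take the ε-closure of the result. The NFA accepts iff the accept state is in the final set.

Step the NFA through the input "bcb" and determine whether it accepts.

Answer: ACCEPT

Derivation:
S₀ = ε-closure({0}) = {0,1,2,4,8,10,12}
'b' @ 1: {1,2,3,4,8,9,10,12,13}  ✓accept
'c' @ 2: {1,2,3,4,8,9,10,11,12}  ✓accept
'b' @ 3: {1,2,3,4,8,9,10,12,13}  ✓accept
end set {1,2,3,4,8,9,10,12,13} — state 1 in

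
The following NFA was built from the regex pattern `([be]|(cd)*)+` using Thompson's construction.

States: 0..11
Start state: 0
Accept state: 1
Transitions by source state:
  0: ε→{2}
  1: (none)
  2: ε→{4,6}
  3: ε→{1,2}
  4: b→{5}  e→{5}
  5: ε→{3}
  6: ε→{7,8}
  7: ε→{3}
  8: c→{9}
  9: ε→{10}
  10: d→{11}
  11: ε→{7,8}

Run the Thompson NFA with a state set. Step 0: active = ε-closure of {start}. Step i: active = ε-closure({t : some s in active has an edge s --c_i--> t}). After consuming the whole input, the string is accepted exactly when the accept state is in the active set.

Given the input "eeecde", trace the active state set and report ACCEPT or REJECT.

start: ε-closure({0}) = {0,1,2,3,4,6,7,8}
'e' @ 1: {1,2,3,4,5,6,7,8}  [accepting]
'e' @ 2: {1,2,3,4,5,6,7,8}  [accepting]
'e' @ 3: {1,2,3,4,5,6,7,8}  [accepting]
'c' @ 4: {9,10}
'd' @ 5: {1,2,3,4,6,7,8,11}  [accepting]
'e' @ 6: {1,2,3,4,5,6,7,8}  [accepting]
after full input: {1,2,3,4,5,6,7,8}  (accept=1 in)

Answer: ACCEPT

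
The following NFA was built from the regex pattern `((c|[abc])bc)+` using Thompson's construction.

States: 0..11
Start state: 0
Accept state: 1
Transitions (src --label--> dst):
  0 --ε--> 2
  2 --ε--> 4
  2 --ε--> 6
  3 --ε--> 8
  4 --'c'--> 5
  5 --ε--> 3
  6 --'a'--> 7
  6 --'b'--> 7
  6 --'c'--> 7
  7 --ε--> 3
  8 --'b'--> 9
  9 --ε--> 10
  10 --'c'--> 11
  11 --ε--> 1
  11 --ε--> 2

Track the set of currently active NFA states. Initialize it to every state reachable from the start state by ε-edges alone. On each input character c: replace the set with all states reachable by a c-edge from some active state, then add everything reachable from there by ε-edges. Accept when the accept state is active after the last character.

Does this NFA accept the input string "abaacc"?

Answer: REJECT

Derivation:
initial (ε-close {0}): {0,2,4,6}
'a' @ 1: {3,7,8}
'b' @ 2: {9,10}
'a' @ 3: {}  — state set empty
rest 'acc' ignored (set empty)
end set {} — state 1 not in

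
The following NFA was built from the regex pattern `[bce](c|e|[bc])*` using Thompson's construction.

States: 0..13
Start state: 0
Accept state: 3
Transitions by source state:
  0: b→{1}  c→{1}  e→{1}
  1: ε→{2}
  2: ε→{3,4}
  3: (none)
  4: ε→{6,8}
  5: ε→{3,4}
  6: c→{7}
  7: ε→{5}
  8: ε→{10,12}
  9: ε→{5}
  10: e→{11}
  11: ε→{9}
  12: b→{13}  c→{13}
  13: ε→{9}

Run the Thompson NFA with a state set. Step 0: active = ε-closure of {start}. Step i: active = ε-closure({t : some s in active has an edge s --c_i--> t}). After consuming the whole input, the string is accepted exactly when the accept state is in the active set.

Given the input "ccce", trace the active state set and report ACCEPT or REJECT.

Answer: ACCEPT

Derivation:
start: ε-closure({0}) = {0}
'c' @ 1: {1,2,3,4,6,8,10,12}  (accept∈set)
'c' @ 2: {3,4,5,6,7,8,9,10,12,13}  (accept∈set)
'c' @ 3: {3,4,5,6,7,8,9,10,12,13}  (accept∈set)
'e' @ 4: {3,4,5,6,8,9,10,11,12}  (accept∈set)
final: {3,4,5,6,8,9,10,11,12}; accept 3 in set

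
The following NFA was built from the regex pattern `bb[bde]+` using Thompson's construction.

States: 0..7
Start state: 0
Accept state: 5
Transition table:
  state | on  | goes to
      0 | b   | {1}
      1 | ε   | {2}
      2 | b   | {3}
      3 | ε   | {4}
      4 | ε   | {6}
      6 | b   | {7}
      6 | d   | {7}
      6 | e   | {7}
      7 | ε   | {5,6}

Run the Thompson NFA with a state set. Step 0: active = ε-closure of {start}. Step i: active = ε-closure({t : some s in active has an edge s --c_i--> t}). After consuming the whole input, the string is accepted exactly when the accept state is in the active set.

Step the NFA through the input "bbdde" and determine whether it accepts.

S₀ = ε-closure({0}) = {0}
'b' @ 1: {1,2}
'b' @ 2: {3,4,6}
'd' @ 3: {5,6,7}  (accept∈set)
'd' @ 4: {5,6,7}  (accept∈set)
'e' @ 5: {5,6,7}  (accept∈set)
final: {5,6,7}; accept 5 in set

Answer: ACCEPT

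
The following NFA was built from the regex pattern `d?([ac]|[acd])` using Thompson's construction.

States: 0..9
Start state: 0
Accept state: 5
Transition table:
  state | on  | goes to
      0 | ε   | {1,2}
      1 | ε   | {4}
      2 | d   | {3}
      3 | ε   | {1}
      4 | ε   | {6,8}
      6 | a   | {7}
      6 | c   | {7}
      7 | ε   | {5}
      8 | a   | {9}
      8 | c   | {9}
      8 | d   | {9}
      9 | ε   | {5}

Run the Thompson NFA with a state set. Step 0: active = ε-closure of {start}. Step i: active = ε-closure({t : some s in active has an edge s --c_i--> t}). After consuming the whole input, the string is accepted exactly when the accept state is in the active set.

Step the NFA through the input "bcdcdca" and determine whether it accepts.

Answer: REJECT

Steps:
initial (ε-close {0}): {0,1,2,4,6,8}
'b' @ 1: {}  — no active states
rest 'cdcdca' ignored (set empty)
end set {} — state 5 not in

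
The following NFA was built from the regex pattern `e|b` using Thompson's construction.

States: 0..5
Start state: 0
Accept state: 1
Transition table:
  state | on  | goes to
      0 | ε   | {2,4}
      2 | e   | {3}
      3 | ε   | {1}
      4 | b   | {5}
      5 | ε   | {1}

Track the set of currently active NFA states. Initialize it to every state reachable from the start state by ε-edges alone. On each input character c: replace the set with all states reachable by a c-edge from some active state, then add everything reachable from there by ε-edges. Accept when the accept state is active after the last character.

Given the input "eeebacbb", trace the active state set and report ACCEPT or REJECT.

initial (ε-close {0}): {0,2,4}
'e' @ 1: {1,3}  ✓accept
'e' @ 2: {}  — state set empty
rest 'ebacbb' ignored (set empty)
after full input: {}  (accept=1 not in)

Answer: REJECT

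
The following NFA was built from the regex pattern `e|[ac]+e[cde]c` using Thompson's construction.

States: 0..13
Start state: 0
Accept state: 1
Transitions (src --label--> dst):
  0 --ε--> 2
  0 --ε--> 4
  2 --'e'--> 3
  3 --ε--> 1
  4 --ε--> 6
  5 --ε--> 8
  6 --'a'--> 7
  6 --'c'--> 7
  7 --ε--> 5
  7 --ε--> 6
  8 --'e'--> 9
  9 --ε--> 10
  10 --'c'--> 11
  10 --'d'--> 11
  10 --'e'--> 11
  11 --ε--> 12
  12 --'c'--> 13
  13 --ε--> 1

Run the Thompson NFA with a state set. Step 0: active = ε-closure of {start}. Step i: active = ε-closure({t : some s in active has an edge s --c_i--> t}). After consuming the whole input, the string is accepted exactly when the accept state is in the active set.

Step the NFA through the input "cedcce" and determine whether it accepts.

S₀ = ε-closure({0}) = {0,2,4,6}
'c' @ 1: {5,6,7,8}
'e' @ 2: {9,10}
'd' @ 3: {11,12}
'c' @ 4: {1,13}  (accept∈set)
'c' @ 5: {}  — state set empty
rest 'e' ignored (set empty)
final: {}; accept 1 not in set

Answer: REJECT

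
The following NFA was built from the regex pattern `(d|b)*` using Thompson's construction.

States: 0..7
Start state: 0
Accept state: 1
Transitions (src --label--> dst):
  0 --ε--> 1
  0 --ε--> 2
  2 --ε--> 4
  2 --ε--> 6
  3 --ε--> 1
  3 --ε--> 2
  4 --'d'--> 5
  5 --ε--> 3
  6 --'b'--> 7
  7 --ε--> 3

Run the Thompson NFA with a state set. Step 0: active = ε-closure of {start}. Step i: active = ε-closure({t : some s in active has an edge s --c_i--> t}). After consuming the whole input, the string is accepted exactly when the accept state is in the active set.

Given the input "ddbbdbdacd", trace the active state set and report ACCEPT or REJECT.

Answer: REJECT

Steps:
S₀ = ε-closure({0}) = {0,1,2,4,6}
'd' @ 1: {1,2,3,4,5,6}  (accept∈set)
'd' @ 2: {1,2,3,4,5,6}  (accept∈set)
'b' @ 3: {1,2,3,4,6,7}  (accept∈set)
'b' @ 4: {1,2,3,4,6,7}  (accept∈set)
'd' @ 5: {1,2,3,4,5,6}  (accept∈set)
'b' @ 6: {1,2,3,4,6,7}  (accept∈set)
'd' @ 7: {1,2,3,4,5,6}  (accept∈set)
'a' @ 8: {}  — dead — no transitions
rest 'cd' ignored (set empty)
after full input: {}  (accept=1 not in)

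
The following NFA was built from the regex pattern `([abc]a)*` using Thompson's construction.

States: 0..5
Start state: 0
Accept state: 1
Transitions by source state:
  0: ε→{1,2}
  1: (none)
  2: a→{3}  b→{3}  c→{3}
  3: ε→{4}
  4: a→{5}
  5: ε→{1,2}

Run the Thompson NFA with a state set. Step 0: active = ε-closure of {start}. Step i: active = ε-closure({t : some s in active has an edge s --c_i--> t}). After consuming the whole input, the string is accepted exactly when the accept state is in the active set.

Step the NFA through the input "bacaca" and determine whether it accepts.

S₀ = ε-closure({0}) = {0,1,2}
'b' @ 1: {3,4}
'a' @ 2: {1,2,5}  (accept∈set)
'c' @ 3: {3,4}
'a' @ 4: {1,2,5}  (accept∈set)
'c' @ 5: {3,4}
'a' @ 6: {1,2,5}  (accept∈set)
final: {1,2,5}; accept 1 in set

Answer: ACCEPT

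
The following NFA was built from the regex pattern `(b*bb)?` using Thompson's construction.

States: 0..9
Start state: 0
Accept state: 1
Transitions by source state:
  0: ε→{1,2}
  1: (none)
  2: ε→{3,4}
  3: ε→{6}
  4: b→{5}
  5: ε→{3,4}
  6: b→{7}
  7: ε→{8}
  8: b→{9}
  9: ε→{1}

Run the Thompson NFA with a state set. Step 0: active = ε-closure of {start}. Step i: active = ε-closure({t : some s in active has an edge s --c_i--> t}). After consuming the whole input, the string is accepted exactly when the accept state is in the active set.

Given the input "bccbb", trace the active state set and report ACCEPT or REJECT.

initial (ε-close {0}): {0,1,2,3,4,6}
'b' @ 1: {3,4,5,6,7,8}
'c' @ 2: {}  — no active states
rest 'cbb' ignored (set empty)
final: {}; accept 1 not in set

Answer: REJECT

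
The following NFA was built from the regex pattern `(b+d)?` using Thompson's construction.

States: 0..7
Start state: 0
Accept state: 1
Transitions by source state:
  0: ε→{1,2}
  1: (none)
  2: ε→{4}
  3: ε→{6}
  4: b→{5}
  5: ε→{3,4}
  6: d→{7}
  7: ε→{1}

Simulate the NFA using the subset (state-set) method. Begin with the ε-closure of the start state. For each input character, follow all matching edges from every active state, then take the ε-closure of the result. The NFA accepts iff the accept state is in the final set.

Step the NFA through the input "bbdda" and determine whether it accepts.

initial (ε-close {0}): {0,1,2,4}
'b' @ 1: {3,4,5,6}
'b' @ 2: {3,4,5,6}
'd' @ 3: {1,7}  ✓accept
'd' @ 4: {}  — dead — no transitions
rest 'a' ignored (set empty)
final: {}; accept 1 not in set

Answer: REJECT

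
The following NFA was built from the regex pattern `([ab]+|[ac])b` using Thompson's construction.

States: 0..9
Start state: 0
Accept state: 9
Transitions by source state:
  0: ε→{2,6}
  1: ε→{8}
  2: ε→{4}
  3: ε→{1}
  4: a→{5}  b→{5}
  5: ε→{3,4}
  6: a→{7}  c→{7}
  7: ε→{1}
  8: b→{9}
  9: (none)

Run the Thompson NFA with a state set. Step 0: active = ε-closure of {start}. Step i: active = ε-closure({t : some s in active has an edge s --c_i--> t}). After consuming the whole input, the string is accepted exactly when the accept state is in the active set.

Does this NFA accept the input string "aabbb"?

initial (ε-close {0}): {0,2,4,6}
'a' @ 1: {1,3,4,5,7,8}
'a' @ 2: {1,3,4,5,8}
'b' @ 3: {1,3,4,5,8,9}  (accept∈set)
'b' @ 4: {1,3,4,5,8,9}  (accept∈set)
'b' @ 5: {1,3,4,5,8,9}  (accept∈set)
after full input: {1,3,4,5,8,9}  (accept=9 in)

Answer: ACCEPT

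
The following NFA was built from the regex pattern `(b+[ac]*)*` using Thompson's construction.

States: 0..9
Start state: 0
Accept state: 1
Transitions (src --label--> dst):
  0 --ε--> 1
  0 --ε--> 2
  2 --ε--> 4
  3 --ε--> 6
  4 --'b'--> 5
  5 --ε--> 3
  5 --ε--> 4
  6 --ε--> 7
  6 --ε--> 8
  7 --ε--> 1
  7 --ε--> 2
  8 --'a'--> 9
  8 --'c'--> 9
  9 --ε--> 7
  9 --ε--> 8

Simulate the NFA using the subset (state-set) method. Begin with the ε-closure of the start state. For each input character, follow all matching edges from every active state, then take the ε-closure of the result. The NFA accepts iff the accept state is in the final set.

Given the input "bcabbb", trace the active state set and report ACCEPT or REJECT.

Answer: ACCEPT

Derivation:
initial (ε-close {0}): {0,1,2,4}
'b' @ 1: {1,2,3,4,5,6,7,8}  [accepting]
'c' @ 2: {1,2,4,7,8,9}  [accepting]
'a' @ 3: {1,2,4,7,8,9}  [accepting]
'b' @ 4: {1,2,3,4,5,6,7,8}  [accepting]
'b' @ 5: {1,2,3,4,5,6,7,8}  [accepting]
'b' @ 6: {1,2,3,4,5,6,7,8}  [accepting]
final: {1,2,3,4,5,6,7,8}; accept 1 in set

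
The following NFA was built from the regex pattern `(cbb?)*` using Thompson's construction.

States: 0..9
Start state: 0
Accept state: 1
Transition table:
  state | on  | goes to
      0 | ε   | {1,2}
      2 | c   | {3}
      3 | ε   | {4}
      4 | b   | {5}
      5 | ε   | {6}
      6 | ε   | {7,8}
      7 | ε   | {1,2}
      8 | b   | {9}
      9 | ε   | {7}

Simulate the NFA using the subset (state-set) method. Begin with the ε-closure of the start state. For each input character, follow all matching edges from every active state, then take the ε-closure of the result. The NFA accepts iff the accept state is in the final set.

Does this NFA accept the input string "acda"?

Answer: REJECT

Derivation:
initial (ε-close {0}): {0,1,2}
'a' @ 1: {}  — state set empty
rest 'cda' ignored (set empty)
end set {} — state 1 not in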